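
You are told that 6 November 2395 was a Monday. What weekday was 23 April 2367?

Count forward from the earlier date (April 23, 2367) to the later (November 6, 2395):
Day-of-year of April 23, 2367: 113.
Day-of-year of November 6, 2395: 310.
2367 has 365 days, so 365 − 113 = 252 days remain in 2367.
Full years 2368–2394: 20 common + 7 leap = 20×365 + 7×366 = 9862 days.
Total: 252 + 9862 + 310 = 10424 days.
10424 mod 7 = 1, so 1 day before Monday is Sunday.

Sunday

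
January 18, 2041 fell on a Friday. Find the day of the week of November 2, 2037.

Count forward from the earlier date (November 2, 2037) to the later (January 18, 2041):
Day-of-year of November 2, 2037: 306.
Day-of-year of January 18, 2041: 18.
2037 has 365 days, so 365 − 306 = 59 days remain in 2037.
Full years: 2038: 365; 2039: 365; 2040: 366. Sum = 1096.
Total: 59 + 1096 + 18 = 1173 days.
1173 mod 7 = 4, so 4 days before Friday is Monday.

Monday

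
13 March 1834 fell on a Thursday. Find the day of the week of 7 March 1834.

Count forward from the earlier date (March 7, 1834) to the later (March 13, 1834):
Within March 1834: 13 − 7 = 6 days.
6 mod 7 = 6, so 6 days before Thursday is Friday.

Friday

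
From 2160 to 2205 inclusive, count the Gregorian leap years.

Years divisible by 4 in [2160, 2205]: 2160, 2164, 2168, 2172, 2176, 2180, 2184, 2188, 2192, 2196, 2200, 2204.
Of these, 2200 is divisible by 100 but not 400, so not leap.
Leap years: 12 − 1 = 11.

11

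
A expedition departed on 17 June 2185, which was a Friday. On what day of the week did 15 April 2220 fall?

Saturday

From June 17, 2185 to June 17, 2219: 34 years, of which 7 contain a Feb 29 — 27×365 + 7×366 = 12417 days.
(2200 is not a leap year (divisible by 100 but not 400).)
June 2219: 30 − 17 = 13 days remain.
Then 9 full months totalling 275 days.
April 1–15, 2220: 15 days.
Residual: 303 days.
Total: 12720 days.
12720 mod 7 = 1, so 1 day after Friday is Saturday.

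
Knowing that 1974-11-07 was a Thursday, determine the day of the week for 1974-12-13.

November 1974: 30 − 7 = 23 days remain.
December 1–13, 1974: 13 days.
Total: 23 + 13 = 36 days.
36 mod 7 = 1, so 1 day after Thursday is Friday.

Friday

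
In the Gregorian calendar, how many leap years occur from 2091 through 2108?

4

Years divisible by 4 in [2091, 2108]: 2092, 2096, 2100, 2104, 2108.
Of these, 2100 is divisible by 100 but not 400, so not leap.
Leap years: 5 − 1 = 4.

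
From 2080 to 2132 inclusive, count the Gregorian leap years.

Years divisible by 4: 2080, 2084, …, 2132 — 14 in all.
Of these, 2100 is divisible by 100 but not 400, so not leap.
Leap years: 14 − 1 = 13.

13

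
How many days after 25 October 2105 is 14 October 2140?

From October 25, 2105 to October 25, 2139: 34 years, of which 8 contain a Feb 29 — 26×365 + 8×366 = 12418 days.
October 2139: 31 − 25 = 6 days remain.
Then 11 full months totalling 335 days.
October 1–14, 2140: 14 days.
Residual: 355 days.
Total: 12773 days.

12773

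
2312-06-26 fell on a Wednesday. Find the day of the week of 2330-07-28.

Monday

Day-of-year of June 26, 2312: 178.
Day-of-year of July 28, 2330: 209.
2312 has 366 days, so 366 − 178 = 188 days remain in 2312.
Full years 2313–2329: 13 common + 4 leap = 13×365 + 4×366 = 6209 days.
Total: 188 + 6209 + 209 = 6606 days.
6606 mod 7 = 5, so 5 days after Wednesday is Monday.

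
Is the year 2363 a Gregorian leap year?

No

2363 is not a leap year.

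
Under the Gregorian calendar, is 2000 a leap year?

2000 is a leap year (divisible by 400).

Yes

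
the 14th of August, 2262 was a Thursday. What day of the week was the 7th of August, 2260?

Tuesday

Count forward from the earlier date (August 7, 2260) to the later (August 14, 2262):
August 2260: 31 − 7 = 24 days remain.
Then 23 full months totalling 699 days.
August 1–14, 2262: 14 days.
Total: 24 + 699 + 14 = 737 days.
737 mod 7 = 2, so 2 days before Thursday is Tuesday.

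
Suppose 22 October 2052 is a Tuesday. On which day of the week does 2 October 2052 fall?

Wednesday

Count forward from the earlier date (October 2, 2052) to the later (October 22, 2052):
Within October 2052: 22 − 2 = 20 days.
20 mod 7 = 6, so 6 days before Tuesday is Wednesday.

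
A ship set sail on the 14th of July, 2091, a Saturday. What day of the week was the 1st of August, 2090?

Tuesday

Count forward from the earlier date (August 1, 2090) to the later (July 14, 2091):
Day-of-year of August 1, 2090: 213.
Day-of-year of July 14, 2091: 195.
2090 has 365 days, so 365 − 213 = 152 days remain in 2090.
Total: 152 + 195 = 347 days.
347 mod 7 = 4, so 4 days before Saturday is Tuesday.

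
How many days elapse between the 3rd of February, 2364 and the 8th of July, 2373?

3443

Day-of-year of February 3, 2364: 34.
Day-of-year of July 8, 2373: 189.
2364 has 366 days, so 366 − 34 = 332 days remain in 2364.
Full years 2365–2372: 6 common + 2 leap = 6×365 + 2×366 = 2922 days.
Total: 332 + 2922 + 189 = 3443 days.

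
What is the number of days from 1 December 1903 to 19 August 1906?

Day-of-year of December 1, 1903: 335.
Day-of-year of August 19, 1906: 231.
1903 has 365 days, so 365 − 335 = 30 days remain in 1903.
Full years: 1904: 366; 1905: 365. Sum = 731.
Total: 30 + 731 + 231 = 992 days.

992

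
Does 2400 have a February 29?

2400 is a leap year (divisible by 400).

Yes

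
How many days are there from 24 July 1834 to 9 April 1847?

From July 24, 1834 to July 24, 1846: 12 years, of which 3 contain a Feb 29 — 9×365 + 3×366 = 4383 days.
July 1846: 31 − 24 = 7 days remain.
Then August (31), September (30), October (31), November (30), December (31), January (31), February 1847 (28), March (31): 31 + 30 + 31 + 30 + 31 + 31 + 28 + 31 = 243 days.
April 1–9, 1847: 9 days.
Residual: 259 days.
Total: 4642 days.

4642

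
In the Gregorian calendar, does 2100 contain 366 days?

2100 is not a leap year (divisible by 100 but not 400).

No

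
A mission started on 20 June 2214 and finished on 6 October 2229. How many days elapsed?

5587

From June 20, 2214 to June 20, 2229: 15 years, of which 4 contain a Feb 29 — 11×365 + 4×366 = 5479 days.
June 2229: 30 − 20 = 10 days remain.
Then July (31), August (31), September (30): 31 + 31 + 30 = 92 days.
October 1–6, 2229: 6 days.
Residual: 108 days.
Total: 5587 days.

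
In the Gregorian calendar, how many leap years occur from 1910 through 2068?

Years divisible by 4: 1912, 1916, …, 2068 — 40 in all.
2000 is divisible by 400, so still leap.
No century exceptions apply. Count: 40.

40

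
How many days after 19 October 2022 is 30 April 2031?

3115

From October 19, 2022 to October 19, 2030: 8 years, of which 2 contain a Feb 29 — 6×365 + 2×366 = 2922 days.
October 2030: 31 − 19 = 12 days remain.
Then November (30), December (31), January (31), February 2031 (28), March (31): 30 + 31 + 31 + 28 + 31 = 151 days.
April 1–30, 2031: 30 days.
Residual: 193 days.
Total: 3115 days.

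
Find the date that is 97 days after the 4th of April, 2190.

the 10th of July, 2190

Count 97 days after April 4, 2190:
April 2190: 30 − 4 = 26 days remain.
Then May (31), June (30): 31 + 30 = 61 days.
July 1–10, 2190: 10 days.
Total: 26 + 61 + 10 = 97 days.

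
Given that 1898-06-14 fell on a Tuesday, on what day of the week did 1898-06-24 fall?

Within June 1898: 24 − 14 = 10 days.
10 mod 7 = 3, so 3 days after Tuesday is Friday.

Friday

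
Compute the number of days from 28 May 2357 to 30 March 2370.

4689

From May 28, 2357 to May 28, 2369: 12 years, of which 3 contain a Feb 29 — 9×365 + 3×366 = 4383 days.
May 2369: 31 − 28 = 3 days remain.
Then 9 full months totalling 273 days.
March 1–30, 2370: 30 days.
Residual: 306 days.
Total: 4689 days.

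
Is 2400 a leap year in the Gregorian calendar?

Yes

2400 is a leap year (divisible by 400).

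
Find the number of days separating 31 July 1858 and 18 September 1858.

49

July 1858: 31 − 31 = 0 days remain.
Then August (31): 31 days.
September 1–18, 1858: 18 days.
Total: 0 + 31 + 18 = 49 days.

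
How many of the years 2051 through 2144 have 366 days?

23

Years divisible by 4: 2052, 2056, …, 2144 — 24 in all.
Of these, 2100 is divisible by 100 but not 400, so not leap.
Leap years: 24 − 1 = 23.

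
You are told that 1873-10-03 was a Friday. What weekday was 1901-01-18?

From October 3, 1873 to October 3, 1900: 27 years, of which 6 contain a Feb 29 — 21×365 + 6×366 = 9861 days.
(1900 is not a leap year (divisible by 100 but not 400).)
October 1900: 31 − 3 = 28 days remain.
Then November (30), December (31): 30 + 31 = 61 days.
January 1–18, 1901: 18 days.
Residual: 107 days.
Total: 9968 days.
9968 is a multiple of 7, so 1901-01-18 falls on the same weekday: Friday.

Friday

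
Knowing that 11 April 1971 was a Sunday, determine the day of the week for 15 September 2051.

Friday

Day-of-year of April 11, 1971: 101.
Day-of-year of September 15, 2051: 258.
1971 has 365 days, so 365 − 101 = 264 days remain in 1971.
Full years 1972–2050: 59 common + 20 leap = 59×365 + 20×366 = 28855 days.
Total: 264 + 28855 + 258 = 29377 days.
29377 mod 7 = 5, so 5 days after Sunday is Friday.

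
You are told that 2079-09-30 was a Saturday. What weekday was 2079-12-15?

September 2079: 30 − 30 = 0 days remain.
Then October (31), November (30): 31 + 30 = 61 days.
December 1–15, 2079: 15 days.
Total: 0 + 61 + 15 = 76 days.
76 mod 7 = 6, so 6 days after Saturday is Friday.

Friday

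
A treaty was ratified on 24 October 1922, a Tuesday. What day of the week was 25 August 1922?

Count forward from the earlier date (August 25, 1922) to the later (October 24, 1922):
August 1922: 31 − 25 = 6 days remain.
Then September (30): 30 days.
October 1–24, 1922: 24 days.
Total: 6 + 30 + 24 = 60 days.
60 mod 7 = 4, so 4 days before Tuesday is Friday.

Friday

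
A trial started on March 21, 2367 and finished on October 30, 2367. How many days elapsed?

March 2367: 31 − 21 = 10 days remain.
Then April (30), May (31), June (30), July (31), August (31), September (30): 30 + 31 + 30 + 31 + 31 + 30 = 183 days.
October 1–30, 2367: 30 days.
Total: 10 + 183 + 30 = 223 days.

223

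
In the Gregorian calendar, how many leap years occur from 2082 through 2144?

15

Years divisible by 4: 2084, 2088, …, 2144 — 16 in all.
Of these, 2100 is divisible by 100 but not 400, so not leap.
Leap years: 16 − 1 = 15.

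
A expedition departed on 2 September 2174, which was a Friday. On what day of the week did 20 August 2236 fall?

Day-of-year of September 2, 2174: 245.
Day-of-year of August 20, 2236: 233.
2174 has 365 days, so 365 − 245 = 120 days remain in 2174.
Full years 2175–2235: 47 common + 14 leap = 47×365 + 14×366 = 22279 days.
Total: 120 + 22279 + 233 = 22632 days.
22632 mod 7 = 1, so 1 day after Friday is Saturday.

Saturday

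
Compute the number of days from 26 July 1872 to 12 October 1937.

23818

Day-of-year of July 26, 1872: 208.
Day-of-year of October 12, 1937: 285.
1872 has 366 days, so 366 − 208 = 158 days remain in 1872.
Full years 1873–1936: 49 common + 15 leap = 49×365 + 15×366 = 23375 days.
Total: 158 + 23375 + 285 = 23818 days.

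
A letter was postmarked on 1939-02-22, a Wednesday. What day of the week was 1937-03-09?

Count forward from the earlier date (March 9, 1937) to the later (February 22, 1939):
March 1937: 31 − 9 = 22 days remain.
Then 22 full months totalling 671 days.
February 1–22, 1939: 22 days (1939 is not a leap year).
Total: 22 + 671 + 22 = 715 days.
715 mod 7 = 1, so 1 day before Wednesday is Tuesday.

Tuesday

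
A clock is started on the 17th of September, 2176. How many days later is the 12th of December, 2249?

26748

From September 17, 2176 to September 17, 2249: 73 years, of which 17 contain a Feb 29 — 56×365 + 17×366 = 26662 days.
(2200 is not a leap year (divisible by 100 but not 400).)
September 2249: 30 − 17 = 13 days remain.
Then October (31), November (30): 31 + 30 = 61 days.
December 1–12, 2249: 12 days.
Residual: 86 days.
Total: 26748 days.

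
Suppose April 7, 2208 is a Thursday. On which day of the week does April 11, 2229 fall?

Saturday

Day-of-year of April 7, 2208: 98.
Day-of-year of April 11, 2229: 101.
2208 has 366 days, so 366 − 98 = 268 days remain in 2208.
Full years 2209–2228: 15 common + 5 leap = 15×365 + 5×366 = 7305 days.
Total: 268 + 7305 + 101 = 7674 days.
7674 mod 7 = 2, so 2 days after Thursday is Saturday.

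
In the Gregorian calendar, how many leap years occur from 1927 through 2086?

40

Years divisible by 4: 1928, 1932, …, 2084 — 40 in all.
2000 is divisible by 400, so still leap.
No century exceptions apply. Count: 40.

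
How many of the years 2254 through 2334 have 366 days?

19

Years divisible by 4: 2256, 2260, …, 2332 — 20 in all.
Of these, 2300 is divisible by 100 but not 400, so not leap.
Leap years: 20 − 1 = 19.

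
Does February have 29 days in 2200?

No

2200 is not a leap year (divisible by 100 but not 400).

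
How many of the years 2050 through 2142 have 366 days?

22

Years divisible by 4: 2052, 2056, …, 2140 — 23 in all.
Of these, 2100 is divisible by 100 but not 400, so not leap.
Leap years: 23 − 1 = 22.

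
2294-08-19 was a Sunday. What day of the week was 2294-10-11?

Thursday

August 2294: 31 − 19 = 12 days remain.
Then September (30): 30 days.
October 1–11, 2294: 11 days.
Total: 12 + 30 + 11 = 53 days.
53 mod 7 = 4, so 4 days after Sunday is Thursday.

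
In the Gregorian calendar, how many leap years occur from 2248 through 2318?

17

Years divisible by 4: 2248, 2252, …, 2316 — 18 in all.
Of these, 2300 is divisible by 100 but not 400, so not leap.
Leap years: 18 − 1 = 17.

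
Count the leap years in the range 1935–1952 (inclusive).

5

Years divisible by 4 in [1935, 1952]: 1936, 1940, 1944, 1948, 1952.
No century exceptions apply. Count: 5.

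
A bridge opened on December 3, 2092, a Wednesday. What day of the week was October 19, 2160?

Day-of-year of December 3, 2092: 338.
Day-of-year of October 19, 2160: 293.
2092 has 366 days, so 366 − 338 = 28 days remain in 2092.
Full years 2093–2159: 52 common + 15 leap = 52×365 + 15×366 = 24470 days.
Total: 28 + 24470 + 293 = 24791 days.
24791 mod 7 = 4, so 4 days after Wednesday is Sunday.

Sunday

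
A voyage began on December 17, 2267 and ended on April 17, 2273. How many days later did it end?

1948

December 17, 2267 → December 17, 2268: 366 days (2268 is a leap year).
December 17, 2268 → December 17, 2269: 365 days.
December 17, 2269 → December 17, 2270: 365 days.
December 17, 2270 → December 17, 2271: 365 days.
December 17, 2271 → December 17, 2272: 366 days (2272 is a leap year).
December 2272: 31 − 17 = 14 days remain.
Then January (31), February 2273 (28), March (31): 31 + 28 + 31 = 90 days.
April 1–17, 2273: 17 days.
Residual: 121 days.
Total: 1948 days.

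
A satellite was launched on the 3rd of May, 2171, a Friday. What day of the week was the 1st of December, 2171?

Sunday

May 2171: 31 − 3 = 28 days remain.
Then June (30), July (31), August (31), September (30), October (31), November (30): 30 + 31 + 31 + 30 + 31 + 30 = 183 days.
December 1, 2171: 1 day.
Total: 28 + 183 + 1 = 212 days.
212 mod 7 = 2, so 2 days after Friday is Sunday.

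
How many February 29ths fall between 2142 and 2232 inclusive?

Years divisible by 4: 2144, 2148, …, 2232 — 23 in all.
Of these, 2200 is divisible by 100 but not 400, so not leap.
Leap years: 23 − 1 = 22.

22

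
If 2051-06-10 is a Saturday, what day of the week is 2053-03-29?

Saturday

Day-of-year of June 10, 2051: 161.
Day-of-year of March 29, 2053: 88.
2051 has 365 days, so 365 − 161 = 204 days remain in 2051.
Full years: 2052: 366. Sum = 366.
Total: 204 + 366 + 88 = 658 days.
658 is a multiple of 7, so 2053-03-29 falls on the same weekday: Saturday.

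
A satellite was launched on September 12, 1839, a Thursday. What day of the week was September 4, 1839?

Count forward from the earlier date (September 4, 1839) to the later (September 12, 1839):
Within September 1839: 12 − 4 = 8 days.
8 mod 7 = 1, so 1 day before Thursday is Wednesday.

Wednesday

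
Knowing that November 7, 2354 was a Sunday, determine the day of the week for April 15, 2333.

Count forward from the earlier date (April 15, 2333) to the later (November 7, 2354):
From April 15, 2333 to April 15, 2354: 21 years, of which 5 contain a Feb 29 — 16×365 + 5×366 = 7670 days.
April 2354: 30 − 15 = 15 days remain.
Then May (31), June (30), July (31), August (31), September (30), October (31): 31 + 30 + 31 + 31 + 30 + 31 = 184 days.
November 1–7, 2354: 7 days.
Residual: 206 days.
Total: 7876 days.
7876 mod 7 = 1, so 1 day before Sunday is Saturday.

Saturday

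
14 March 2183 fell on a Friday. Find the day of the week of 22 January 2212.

Wednesday

From March 14, 2183 to March 14, 2211: 28 years, of which 6 contain a Feb 29 — 22×365 + 6×366 = 10226 days.
(2200 is not a leap year (divisible by 100 but not 400).)
March 2211: 31 − 14 = 17 days remain.
Then 9 full months totalling 275 days.
January 1–22, 2212: 22 days.
Residual: 314 days.
Total: 10540 days.
10540 mod 7 = 5, so 5 days after Friday is Wednesday.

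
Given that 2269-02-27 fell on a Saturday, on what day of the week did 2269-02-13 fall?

Count forward from the earlier date (February 13, 2269) to the later (February 27, 2269):
Within February 2269: 27 − 13 = 14 days.
14 is a multiple of 7, so 2269-02-13 falls on the same weekday: Saturday.

Saturday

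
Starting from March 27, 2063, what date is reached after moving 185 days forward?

September 28, 2063

Count 185 days after March 27, 2063:
March 2063: 31 − 27 = 4 days remain.
Then April (30), May (31), June (30), July (31), August (31): 30 + 31 + 30 + 31 + 31 = 153 days.
September 1–28, 2063: 28 days.
Total: 4 + 153 + 28 = 185 days.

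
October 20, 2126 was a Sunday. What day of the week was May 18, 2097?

Count forward from the earlier date (May 18, 2097) to the later (October 20, 2126):
Day-of-year of May 18, 2097: 138.
Day-of-year of October 20, 2126: 293.
2097 has 365 days, so 365 − 138 = 227 days remain in 2097.
Full years 2098–2125: 22 common + 6 leap = 22×365 + 6×366 = 10226 days.
Total: 227 + 10226 + 293 = 10746 days.
10746 mod 7 = 1, so 1 day before Sunday is Saturday.

Saturday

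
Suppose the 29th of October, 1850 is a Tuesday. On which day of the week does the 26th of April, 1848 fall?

Wednesday

Count forward from the earlier date (April 26, 1848) to the later (October 29, 1850):
April 26, 1848 → April 26, 1849: 365 days.
April 26, 1849 → April 26, 1850: 365 days.
April 1850: 30 − 26 = 4 days remain.
Then May (31), June (30), July (31), August (31), September (30): 31 + 30 + 31 + 31 + 30 = 153 days.
October 1–29, 1850: 29 days.
Residual: 186 days.
Total: 916 days.
916 mod 7 = 6, so 6 days before Tuesday is Wednesday.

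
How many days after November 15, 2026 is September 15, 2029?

1035

Day-of-year of November 15, 2026: 319.
Day-of-year of September 15, 2029: 258.
2026 has 365 days, so 365 − 319 = 46 days remain in 2026.
Full years: 2027: 365; 2028: 366. Sum = 731.
Total: 46 + 731 + 258 = 1035 days.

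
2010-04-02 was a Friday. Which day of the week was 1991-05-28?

Count forward from the earlier date (May 28, 1991) to the later (April 2, 2010):
From May 28, 1991 to May 28, 2009: 18 years, of which 5 contain a Feb 29 — 13×365 + 5×366 = 6575 days.
(2000 is a leap year (divisible by 400).)
May 2009: 31 − 28 = 3 days remain.
Then 10 full months totalling 304 days.
April 1–2, 2010: 2 days.
Residual: 309 days.
Total: 6884 days.
6884 mod 7 = 3, so 3 days before Friday is Tuesday.

Tuesday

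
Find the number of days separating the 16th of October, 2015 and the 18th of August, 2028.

From October 16, 2015 to October 16, 2027: 12 years, of which 3 contain a Feb 29 — 9×365 + 3×366 = 4383 days.
October 2027: 31 − 16 = 15 days remain.
Then 9 full months totalling 274 days.
August 1–18, 2028: 18 days.
Residual: 307 days.
Total: 4690 days.

4690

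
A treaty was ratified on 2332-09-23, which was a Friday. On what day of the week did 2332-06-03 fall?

Count forward from the earlier date (June 3, 2332) to the later (September 23, 2332):
June 2332: 30 − 3 = 27 days remain.
Then July (31), August (31): 31 + 31 = 62 days.
September 1–23, 2332: 23 days.
Total: 27 + 62 + 23 = 112 days.
112 is a multiple of 7, so 2332-06-03 falls on the same weekday: Friday.

Friday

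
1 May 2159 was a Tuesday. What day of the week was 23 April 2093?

Count forward from the earlier date (April 23, 2093) to the later (May 1, 2159):
Day-of-year of April 23, 2093: 113.
Day-of-year of May 1, 2159: 121.
2093 has 365 days, so 365 − 113 = 252 days remain in 2093.
Full years 2094–2158: 50 common + 15 leap = 50×365 + 15×366 = 23740 days.
Total: 252 + 23740 + 121 = 24113 days.
24113 mod 7 = 5, so 5 days before Tuesday is Thursday.

Thursday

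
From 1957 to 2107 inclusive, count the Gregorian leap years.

Years divisible by 4: 1960, 1964, …, 2104 — 37 in all.
Of these, 2100 is divisible by 100 but not 400, so not leap.
2000 is divisible by 400, so still leap.
Leap years: 37 − 1 = 36.

36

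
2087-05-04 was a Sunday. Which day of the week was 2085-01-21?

Count forward from the earlier date (January 21, 2085) to the later (May 4, 2087):
January 21, 2085 → January 21, 2086: 365 days.
January 21, 2086 → January 21, 2087: 365 days.
January 2087: 31 − 21 = 10 days remain.
Then February 2087 (28), March (31), April (30): 28 + 31 + 30 = 89 days.
May 1–4, 2087: 4 days.
Residual: 103 days.
Total: 833 days.
833 is a multiple of 7, so 2085-01-21 falls on the same weekday: Sunday.

Sunday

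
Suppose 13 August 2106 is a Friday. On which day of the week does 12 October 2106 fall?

August 2106: 31 − 13 = 18 days remain.
Then September (30): 30 days.
October 1–12, 2106: 12 days.
Total: 18 + 30 + 12 = 60 days.
60 mod 7 = 4, so 4 days after Friday is Tuesday.

Tuesday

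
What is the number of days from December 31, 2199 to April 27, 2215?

From December 31, 2199 to December 31, 2214: 15 years, of which 3 contain a Feb 29 — 12×365 + 3×366 = 5478 days.
(2200 is not a leap year (divisible by 100 but not 400).)
December 2214: 31 − 31 = 0 days remain.
Then January (31), February 2215 (28), March (31): 31 + 28 + 31 = 90 days.
April 1–27, 2215: 27 days.
Residual: 117 days.
Total: 5595 days.

5595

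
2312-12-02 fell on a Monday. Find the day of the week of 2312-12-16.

Within December 2312: 16 − 2 = 14 days.
14 is a multiple of 7, so 2312-12-16 falls on the same weekday: Monday.

Monday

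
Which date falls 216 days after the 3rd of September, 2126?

the 7th of April, 2127

Count 216 days after September 3, 2126:
September 2126: 30 − 3 = 27 days remain.
Then October (31), November (30), December (31), January (31), February 2127 (28), March (31): 31 + 30 + 31 + 31 + 28 + 31 = 182 days.
April 1–7, 2127: 7 days.
Total: 27 + 182 + 7 = 216 days.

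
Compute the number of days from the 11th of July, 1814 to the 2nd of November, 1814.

114

July 1814: 31 − 11 = 20 days remain.
Then August (31), September (30), October (31): 31 + 30 + 31 = 92 days.
November 1–2, 1814: 2 days.
Total: 20 + 92 + 2 = 114 days.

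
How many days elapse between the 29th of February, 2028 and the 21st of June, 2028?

February 2028: 29 − 29 = 0 days remain (2028 is a leap year, so February has 29 days).
Then March (31), April (30), May (31): 31 + 30 + 31 = 92 days.
June 1–21, 2028: 21 days.
Total: 0 + 92 + 21 = 113 days.

113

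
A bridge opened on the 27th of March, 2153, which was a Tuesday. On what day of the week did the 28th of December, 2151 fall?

Tuesday

Count forward from the earlier date (December 28, 2151) to the later (March 27, 2153):
December 28, 2151 → December 28, 2152: 366 days (2152 is a leap year).
December 2152: 31 − 28 = 3 days remain.
Then January (31), February 2153 (28): 31 + 28 = 59 days.
March 1–27, 2153: 27 days.
Residual: 89 days.
Total: 455 days.
455 is a multiple of 7, so the 28th of December, 2151 falls on the same weekday: Tuesday.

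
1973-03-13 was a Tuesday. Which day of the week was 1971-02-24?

Wednesday

Count forward from the earlier date (February 24, 1971) to the later (March 13, 1973):
February 24, 1971 → February 24, 1972: 365 days.
February 24, 1972 → February 24, 1973: 366 days (1972 is a leap year).
February 1973: 28 − 24 = 4 days remain (1973 is not a leap year, so February has 28 days).
March 1–13, 1973: 13 days.
Residual: 17 days.
Total: 748 days.
748 mod 7 = 6, so 6 days before Tuesday is Wednesday.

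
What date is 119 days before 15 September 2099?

19 May 2099

Count 119 days before September 15, 2099:
May 2099: 31 − 19 = 12 days remain.
Then June (30), July (31), August (31): 30 + 31 + 31 = 92 days.
September 1–15, 2099: 15 days.
Total: 12 + 92 + 15 = 119 days.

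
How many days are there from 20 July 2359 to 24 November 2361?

858

July 2359: 31 − 20 = 11 days remain.
Then 27 full months totalling 823 days.
November 1–24, 2361: 24 days.
Total: 11 + 823 + 24 = 858 days.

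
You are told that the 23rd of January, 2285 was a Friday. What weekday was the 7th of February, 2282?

Tuesday

Count forward from the earlier date (February 7, 2282) to the later (January 23, 2285):
Day-of-year of February 7, 2282: 38.
Day-of-year of January 23, 2285: 23.
2282 has 365 days, so 365 − 38 = 327 days remain in 2282.
Full years: 2283: 365; 2284: 366. Sum = 731.
Total: 327 + 731 + 23 = 1081 days.
1081 mod 7 = 3, so 3 days before Friday is Tuesday.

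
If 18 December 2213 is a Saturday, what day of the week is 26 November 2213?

Count forward from the earlier date (November 26, 2213) to the later (December 18, 2213):
November 2213: 30 − 26 = 4 days remain.
December 1–18, 2213: 18 days.
Total: 4 + 18 = 22 days.
22 mod 7 = 1, so 1 day before Saturday is Friday.

Friday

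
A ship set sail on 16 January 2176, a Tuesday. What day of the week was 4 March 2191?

Friday

From January 16, 2176 to January 16, 2191: 15 years, of which 4 contain a Feb 29 — 11×365 + 4×366 = 5479 days.
January 2191: 31 − 16 = 15 days remain.
Then February 2191 (28): 28 days.
March 1–4, 2191: 4 days.
Residual: 47 days.
Total: 5526 days.
5526 mod 7 = 3, so 3 days after Tuesday is Friday.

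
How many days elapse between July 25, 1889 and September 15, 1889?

52

July 1889: 31 − 25 = 6 days remain.
Then August (31): 31 days.
September 1–15, 1889: 15 days.
Total: 6 + 31 + 15 = 52 days.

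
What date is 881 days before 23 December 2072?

26 July 2070

Count 881 days before December 23, 2072:
Day-of-year of July 26, 2070: 207.
Day-of-year of December 23, 2072: 358.
2070 has 365 days, so 365 − 207 = 158 days remain in 2070.
Full years: 2071: 365. Sum = 365.
Total: 158 + 365 + 358 = 881 days.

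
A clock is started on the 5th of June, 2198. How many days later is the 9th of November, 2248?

From June 5, 2198 to June 5, 2248: 50 years, of which 12 contain a Feb 29 — 38×365 + 12×366 = 18262 days.
(2200 is not a leap year (divisible by 100 but not 400).)
June 2248: 30 − 5 = 25 days remain.
Then July (31), August (31), September (30), October (31): 31 + 31 + 30 + 31 = 123 days.
November 1–9, 2248: 9 days.
Residual: 157 days.
Total: 18419 days.

18419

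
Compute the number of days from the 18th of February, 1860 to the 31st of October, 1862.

986

February 18, 1860 → February 18, 1861: 366 days (1860 is a leap year).
February 18, 1861 → February 18, 1862: 365 days.
February 1862: 28 − 18 = 10 days remain (1862 is not a leap year, so February has 28 days).
Then March (31), April (30), May (31), June (30), July (31), August (31), September (30): 31 + 30 + 31 + 30 + 31 + 31 + 30 = 214 days.
October 1–31, 1862: 31 days.
Residual: 255 days.
Total: 986 days.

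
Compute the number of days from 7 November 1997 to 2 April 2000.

877

November 7, 1997 → November 7, 1998: 365 days.
November 7, 1998 → November 7, 1999: 365 days.
November 1999: 30 − 7 = 23 days remain.
Then December (31), January (31), February 2000 (29), March (31): 31 + 31 + 29 + 31 = 122 days.
April 1–2, 2000: 2 days.
Residual: 147 days.
Total: 877 days.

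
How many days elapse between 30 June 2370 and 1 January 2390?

From June 30, 2370 to June 30, 2389: 19 years, of which 5 contain a Feb 29 — 14×365 + 5×366 = 6940 days.
June 2389: 30 − 30 = 0 days remain.
Then July (31), August (31), September (30), October (31), November (30), December (31): 31 + 31 + 30 + 31 + 30 + 31 = 184 days.
January 1, 2390: 1 day.
Residual: 185 days.
Total: 7125 days.

7125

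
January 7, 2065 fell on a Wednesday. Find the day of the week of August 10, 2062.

Thursday

Count forward from the earlier date (August 10, 2062) to the later (January 7, 2065):
Day-of-year of August 10, 2062: 222.
Day-of-year of January 7, 2065: 7.
2062 has 365 days, so 365 − 222 = 143 days remain in 2062.
Full years: 2063: 365; 2064: 366. Sum = 731.
Total: 143 + 731 + 7 = 881 days.
881 mod 7 = 6, so 6 days before Wednesday is Thursday.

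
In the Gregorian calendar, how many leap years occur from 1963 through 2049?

22

Years divisible by 4: 1964, 1968, …, 2048 — 22 in all.
2000 is divisible by 400, so still leap.
No century exceptions apply. Count: 22.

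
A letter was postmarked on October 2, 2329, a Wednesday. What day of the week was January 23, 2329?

Wednesday

Count forward from the earlier date (January 23, 2329) to the later (October 2, 2329):
January 2329: 31 − 23 = 8 days remain.
Then February 2329 (28), March (31), April (30), May (31), June (30), July (31), August (31), September (30): 28 + 31 + 30 + 31 + 30 + 31 + 31 + 30 = 242 days.
October 1–2, 2329: 2 days.
Total: 8 + 242 + 2 = 252 days.
252 is a multiple of 7, so January 23, 2329 falls on the same weekday: Wednesday.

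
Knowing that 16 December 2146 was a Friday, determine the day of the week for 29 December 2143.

Count forward from the earlier date (December 29, 2143) to the later (December 16, 2146):
December 29, 2143 → December 29, 2144: 366 days (2144 is a leap year).
December 29, 2144 → December 29, 2145: 365 days.
December 2145: 31 − 29 = 2 days remain.
Then 11 full months totalling 334 days.
December 1–16, 2146: 16 days.
Residual: 352 days.
Total: 1083 days.
1083 mod 7 = 5, so 5 days before Friday is Sunday.

Sunday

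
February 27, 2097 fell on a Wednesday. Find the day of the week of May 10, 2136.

Thursday

Day-of-year of February 27, 2097: 58.
Day-of-year of May 10, 2136: 131.
2097 has 365 days, so 365 − 58 = 307 days remain in 2097.
Full years 2098–2135: 30 common + 8 leap = 30×365 + 8×366 = 13878 days.
Total: 307 + 13878 + 131 = 14316 days.
14316 mod 7 = 1, so 1 day after Wednesday is Thursday.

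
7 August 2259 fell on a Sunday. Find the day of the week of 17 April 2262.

Thursday

August 7, 2259 → August 7, 2260: 366 days (2260 is a leap year).
August 7, 2260 → August 7, 2261: 365 days.
August 2261: 31 − 7 = 24 days remain.
Then September (30), October (31), November (30), December (31), January (31), February 2262 (28), March (31): 30 + 31 + 30 + 31 + 31 + 28 + 31 = 212 days.
April 1–17, 2262: 17 days.
Residual: 253 days.
Total: 984 days.
984 mod 7 = 4, so 4 days after Sunday is Thursday.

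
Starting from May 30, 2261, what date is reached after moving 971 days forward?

January 26, 2264

Count 971 days after May 30, 2261:
May 30, 2261 → May 30, 2262: 365 days.
May 30, 2262 → May 30, 2263: 365 days.
May 2263: 31 − 30 = 1 day remains.
Then June (30), July (31), August (31), September (30), October (31), November (30), December (31): 30 + 31 + 31 + 30 + 31 + 30 + 31 = 214 days.
January 1–26, 2264: 26 days.
Residual: 241 days.
Total: 971 days.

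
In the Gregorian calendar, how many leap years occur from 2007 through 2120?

28

Years divisible by 4: 2008, 2012, …, 2120 — 29 in all.
Of these, 2100 is divisible by 100 but not 400, so not leap.
Leap years: 29 − 1 = 28.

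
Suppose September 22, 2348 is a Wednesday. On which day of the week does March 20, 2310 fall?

Sunday

Count forward from the earlier date (March 20, 2310) to the later (September 22, 2348):
From March 20, 2310 to March 20, 2348: 38 years, of which 10 contain a Feb 29 — 28×365 + 10×366 = 13880 days.
March 2348: 31 − 20 = 11 days remain.
Then April (30), May (31), June (30), July (31), August (31): 30 + 31 + 30 + 31 + 31 = 153 days.
September 1–22, 2348: 22 days.
Residual: 186 days.
Total: 14066 days.
14066 mod 7 = 3, so 3 days before Wednesday is Sunday.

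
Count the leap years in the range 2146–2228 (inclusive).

Years divisible by 4: 2148, 2152, …, 2228 — 21 in all.
Of these, 2200 is divisible by 100 but not 400, so not leap.
Leap years: 21 − 1 = 20.

20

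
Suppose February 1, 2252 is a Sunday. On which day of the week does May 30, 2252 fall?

Sunday

February 2252: 29 − 1 = 28 days remain (2252 is a leap year, so February has 29 days).
Then March (31), April (30): 31 + 30 = 61 days.
May 1–30, 2252: 30 days.
Total: 28 + 61 + 30 = 119 days.
119 is a multiple of 7, so May 30, 2252 falls on the same weekday: Sunday.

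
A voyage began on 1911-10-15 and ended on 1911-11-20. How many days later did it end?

36

October 1911: 31 − 15 = 16 days remain.
November 1–20, 1911: 20 days.
Total: 16 + 20 = 36 days.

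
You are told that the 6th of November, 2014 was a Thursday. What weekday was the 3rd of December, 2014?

Wednesday

November 2014: 30 − 6 = 24 days remain.
December 1–3, 2014: 3 days.
Total: 24 + 3 = 27 days.
27 mod 7 = 6, so 6 days after Thursday is Wednesday.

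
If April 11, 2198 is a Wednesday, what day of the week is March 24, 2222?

From April 11, 2198 to April 11, 2221: 23 years, of which 5 contain a Feb 29 — 18×365 + 5×366 = 8400 days.
(2200 is not a leap year (divisible by 100 but not 400).)
April 2221: 30 − 11 = 19 days remain.
Then 10 full months totalling 304 days.
March 1–24, 2222: 24 days.
Residual: 347 days.
Total: 8747 days.
8747 mod 7 = 4, so 4 days after Wednesday is Sunday.

Sunday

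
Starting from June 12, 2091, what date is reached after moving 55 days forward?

August 6, 2091

Count 55 days after June 12, 2091:
June 2091: 30 − 12 = 18 days remain.
Then July (31): 31 days.
August 1–6, 2091: 6 days.
Total: 18 + 31 + 6 = 55 days.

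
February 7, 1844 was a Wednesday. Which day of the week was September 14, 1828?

Sunday

Count forward from the earlier date (September 14, 1828) to the later (February 7, 1844):
From September 14, 1828 to September 14, 1843: 15 years, of which 3 contain a Feb 29 — 12×365 + 3×366 = 5478 days.
September 1843: 30 − 14 = 16 days remain.
Then October (31), November (30), December (31), January (31): 31 + 30 + 31 + 31 = 123 days.
February 1–7, 1844: 7 days (1844 is a leap year).
Residual: 146 days.
Total: 5624 days.
5624 mod 7 = 3, so 3 days before Wednesday is Sunday.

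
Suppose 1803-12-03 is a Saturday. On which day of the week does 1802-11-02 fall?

Count forward from the earlier date (November 2, 1802) to the later (December 3, 1803):
November 2, 1802 → November 2, 1803: 365 days.
November 1803: 30 − 2 = 28 days remain.
December 1–3, 1803: 3 days.
Residual: 31 days.
Total: 396 days.
396 mod 7 = 4, so 4 days before Saturday is Tuesday.

Tuesday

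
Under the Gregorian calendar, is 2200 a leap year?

2200 is not a leap year (divisible by 100 but not 400).

No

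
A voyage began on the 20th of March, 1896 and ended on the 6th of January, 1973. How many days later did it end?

28050

From March 20, 1896 to March 20, 1972: 76 years, of which 18 contain a Feb 29 — 58×365 + 18×366 = 27758 days.
(1900 is not a leap year (divisible by 100 but not 400).)
March 1972: 31 − 20 = 11 days remain.
Then 9 full months totalling 275 days.
January 1–6, 1973: 6 days.
Residual: 292 days.
Total: 28050 days.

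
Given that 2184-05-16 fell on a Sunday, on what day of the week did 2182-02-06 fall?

Wednesday

Count forward from the earlier date (February 6, 2182) to the later (May 16, 2184):
Day-of-year of February 6, 2182: 37.
Day-of-year of May 16, 2184: 137.
2182 has 365 days, so 365 − 37 = 328 days remain in 2182.
Full years: 2183: 365. Sum = 365.
Total: 328 + 365 + 137 = 830 days.
830 mod 7 = 4, so 4 days before Sunday is Wednesday.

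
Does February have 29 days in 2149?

No

2149 is not a leap year.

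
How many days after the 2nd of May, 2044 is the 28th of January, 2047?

1001

Day-of-year of May 2, 2044: 123.
Day-of-year of January 28, 2047: 28.
2044 has 366 days, so 366 − 123 = 243 days remain in 2044.
Full years: 2045: 365; 2046: 365. Sum = 730.
Total: 243 + 730 + 28 = 1001 days.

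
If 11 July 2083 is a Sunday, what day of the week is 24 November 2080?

Count forward from the earlier date (November 24, 2080) to the later (July 11, 2083):
Day-of-year of November 24, 2080: 329.
Day-of-year of July 11, 2083: 192.
2080 has 366 days, so 366 − 329 = 37 days remain in 2080.
Full years: 2081: 365; 2082: 365. Sum = 730.
Total: 37 + 730 + 192 = 959 days.
959 is a multiple of 7, so 24 November 2080 falls on the same weekday: Sunday.

Sunday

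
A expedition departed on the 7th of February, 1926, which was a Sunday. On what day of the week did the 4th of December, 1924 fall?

Thursday

Count forward from the earlier date (December 4, 1924) to the later (February 7, 1926):
December 4, 1924 → December 4, 1925: 365 days.
December 1925: 31 − 4 = 27 days remain.
Then January (31): 31 days.
February 1–7, 1926: 7 days (1926 is not a leap year).
Residual: 65 days.
Total: 430 days.
430 mod 7 = 3, so 3 days before Sunday is Thursday.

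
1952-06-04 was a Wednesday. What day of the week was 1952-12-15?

June 1952: 30 − 4 = 26 days remain.
Then July (31), August (31), September (30), October (31), November (30): 31 + 31 + 30 + 31 + 30 = 153 days.
December 1–15, 1952: 15 days.
Total: 26 + 153 + 15 = 194 days.
194 mod 7 = 5, so 5 days after Wednesday is Monday.

Monday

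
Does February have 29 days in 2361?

2361 is not a leap year.

No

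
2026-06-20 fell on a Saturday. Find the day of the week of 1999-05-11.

Tuesday

Count forward from the earlier date (May 11, 1999) to the later (June 20, 2026):
Day-of-year of May 11, 1999: 131.
Day-of-year of June 20, 2026: 171.
1999 has 365 days, so 365 − 131 = 234 days remain in 1999.
Full years 2000–2025: 19 common + 7 leap = 19×365 + 7×366 = 9497 days.
Total: 234 + 9497 + 171 = 9902 days.
9902 mod 7 = 4, so 4 days before Saturday is Tuesday.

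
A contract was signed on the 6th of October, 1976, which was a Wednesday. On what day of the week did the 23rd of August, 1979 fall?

October 6, 1976 → October 6, 1977: 365 days.
October 6, 1977 → October 6, 1978: 365 days.
October 1978: 31 − 6 = 25 days remain.
Then 9 full months totalling 273 days.
August 1–23, 1979: 23 days.
Residual: 321 days.
Total: 1051 days.
1051 mod 7 = 1, so 1 day after Wednesday is Thursday.

Thursday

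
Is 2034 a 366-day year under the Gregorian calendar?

2034 is not a leap year.

No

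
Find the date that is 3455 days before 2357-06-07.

2347-12-22

Count 3455 days before June 7, 2357:
From December 22, 2347 to December 22, 2356: 9 years, of which 3 contain a Feb 29 — 6×365 + 3×366 = 3288 days.
December 2356: 31 − 22 = 9 days remain.
Then January (31), February 2357 (28), March (31), April (30), May (31): 31 + 28 + 31 + 30 + 31 = 151 days.
June 1–7, 2357: 7 days.
Residual: 167 days.
Total: 3455 days.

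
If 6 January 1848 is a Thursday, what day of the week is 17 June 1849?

Sunday

Day-of-year of January 6, 1848: 6.
Day-of-year of June 17, 1849: 168.
1848 has 366 days, so 366 − 6 = 360 days remain in 1848.
Total: 360 + 168 = 528 days.
528 mod 7 = 3, so 3 days after Thursday is Sunday.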